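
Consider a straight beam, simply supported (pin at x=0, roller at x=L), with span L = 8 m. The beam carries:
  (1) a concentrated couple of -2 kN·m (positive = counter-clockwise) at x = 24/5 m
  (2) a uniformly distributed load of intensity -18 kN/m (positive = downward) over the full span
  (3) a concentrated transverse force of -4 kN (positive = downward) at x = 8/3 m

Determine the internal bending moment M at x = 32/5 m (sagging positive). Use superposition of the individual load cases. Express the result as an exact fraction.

Load 1 — applied couple M₀=-2 kN·m at a=24/5 m (b=L-a=16/5):
  M_1 = M₀x/L - M₀  [x>a] = (-2)·(32/5)/8 - (-2) = 2/5 kN·m
Load 2 — uniform load w=-18 kN/m over full span:
  M_2 = wx(L-x)/2 = (-18)·(32/5)·(8-(32/5))/2 = -2304/25 kN·m
Load 3 — point force P=-4 kN at a=8/3 m (b=L-a=16/3):
  M_3 = Pa(L-x)/L  [x>a] = (-4)·(8/3)·(8-(32/5))/8 = -32/15 kN·m
Superposition: M = Σ M_i = -7042/75 kN·m ≈ -93.893333 kN·m

M(32/5) = -7042/75 kN·m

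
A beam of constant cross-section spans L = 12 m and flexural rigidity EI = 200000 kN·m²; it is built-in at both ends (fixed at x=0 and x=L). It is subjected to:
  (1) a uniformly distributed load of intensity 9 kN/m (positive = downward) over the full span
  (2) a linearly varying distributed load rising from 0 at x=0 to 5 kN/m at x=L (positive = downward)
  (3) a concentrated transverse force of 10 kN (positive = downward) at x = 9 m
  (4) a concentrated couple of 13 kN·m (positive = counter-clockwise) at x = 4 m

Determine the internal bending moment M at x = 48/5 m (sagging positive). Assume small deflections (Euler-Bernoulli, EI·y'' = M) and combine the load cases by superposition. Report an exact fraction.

Load 1 — uniform load w=9 kN/m over full span:
  M_1 = wLx/2 - wL²/12 - wx²/2 = 9·12·(48/5)/2 - 9·12²/12 - 9·(48/5)²/2 = -108/25 kN·m
Load 2 — triangular load w₀=5 kN/m (0→w₀ over full span):
  M_2 = 3w₀Lx/20 - w₀L²/30 - w₀x³/(6L) = 3·5·12·(48/5)/20 - 5·12²/30 - 5·(48/5)³/(6·12) = 24/25 kN·m
Load 3 — point force P=10 kN at a=9 m (b=L-a=3):
  M_3 = Pa²(a+3b)(L-x)/L³ - Pa²b/L²  [x>a] = 10·9²·(9+3·3)·(12-(48/5))/12³ - 10·9²·3/12² = 27/8 kN·m
Load 4 — applied couple M₀=13 kN·m at a=4 m (b=L-a=8):
  M_4 = R_Ax - M_A - M₀  [x>a] with R_A=13/9, M_A=0 = (13/9)·(48/5) - 0 - 13 = 13/15 kN·m
Superposition: M = Σ M_i = 529/600 kN·m ≈ 0.881667 kN·m

M(48/5) = 529/600 kN·m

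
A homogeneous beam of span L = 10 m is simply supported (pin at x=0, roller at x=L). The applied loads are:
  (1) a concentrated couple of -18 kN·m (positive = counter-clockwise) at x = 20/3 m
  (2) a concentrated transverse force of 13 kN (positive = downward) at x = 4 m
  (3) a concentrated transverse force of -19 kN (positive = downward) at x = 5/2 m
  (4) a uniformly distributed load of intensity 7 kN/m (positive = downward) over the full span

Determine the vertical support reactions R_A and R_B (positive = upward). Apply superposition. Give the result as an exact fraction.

Load 1 — applied couple M₀=-18 kN·m at a=20/3 m (b=L-a=10/3):
  R_A = M₀/L = (-18)/10 = -9/5 kN
  R_B = -M₀/L = -(-18)/10 = 9/5 kN
Load 2 — point force P=13 kN at a=4 m (b=L-a=6):
  R_A = Pb/L = 13·6/10 = 39/5 kN
  R_B = Pa/L = 13·4/10 = 26/5 kN
Load 3 — point force P=-19 kN at a=5/2 m (b=L-a=15/2):
  R_A = Pb/L = (-19)·(15/2)/10 = -57/4 kN
  R_B = Pa/L = (-19)·(5/2)/10 = -19/4 kN
Load 4 — uniform load w=7 kN/m over full span:
  R_A = wL/2 = 7·10/2 = 35 kN
  R_B = wL/2 = 7·10/2 = 35 kN
Superposition: R_A = 107/4 kN, R_B = 149/4 kN

R_A = 107/4 kN, R_B = 149/4 kN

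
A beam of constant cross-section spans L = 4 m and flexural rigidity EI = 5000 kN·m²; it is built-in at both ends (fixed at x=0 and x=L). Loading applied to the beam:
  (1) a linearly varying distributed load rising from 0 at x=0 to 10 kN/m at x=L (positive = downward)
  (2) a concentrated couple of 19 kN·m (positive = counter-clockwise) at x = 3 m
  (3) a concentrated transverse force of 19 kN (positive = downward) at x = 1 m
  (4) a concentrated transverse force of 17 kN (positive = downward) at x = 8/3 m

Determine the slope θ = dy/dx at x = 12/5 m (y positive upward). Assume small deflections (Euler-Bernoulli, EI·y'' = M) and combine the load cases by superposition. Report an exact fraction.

θ(12/5) = 1313/1406250 rad

Load 1 — triangular load w₀=10 kN/m (0→w₀ over full span):
  θ_1 = -w₀(2x(L-x)(L-2x)(x+2L)+x²(L-x)²)/(120LEI) = -10·(2·(12/5)·(4-(12/5))·(4-2·(12/5))·((12/5)+2·4)+(12/5)²·(4-(12/5))²)/(120·4·5000) = 16/78125 rad
Load 2 — applied couple M₀=19 kN·m at a=3 m (b=L-a=1):
  θ_2 = (R_Ax²/2 - M_Ax)/EI  [x≤a] with R_A=171/32, M_A=95/16 = ((171/32)·(12/5)²/2 - (95/16)·(12/5))/5000 = 57/250000 rad
Load 3 — point force P=19 kN at a=1 m (b=L-a=3):
  θ_3 = Pa²(L-x)(2bL-(3b+a)(L-x))/(2L³EI)  [x>a] = 19·1²·(4-(12/5))·(2·3·4-(3·3+1)·(4-(12/5)))/(2·4³·5000) = 19/50000 rad
Load 4 — point force P=17 kN at a=8/3 m (b=L-a=4/3):
  θ_4 = -Pb²x(2aL-(3a+b)x)/(2L³EI)  [x≤a] = -17·(4/3)²·(12/5)·(2·(8/3)·4-(3·(8/3)+(4/3))·(12/5))/(2·4³·5000) = 17/140625 rad
Superposition: θ = Σ θ_i = 1313/1406250 rad ≈ 0.000934 rad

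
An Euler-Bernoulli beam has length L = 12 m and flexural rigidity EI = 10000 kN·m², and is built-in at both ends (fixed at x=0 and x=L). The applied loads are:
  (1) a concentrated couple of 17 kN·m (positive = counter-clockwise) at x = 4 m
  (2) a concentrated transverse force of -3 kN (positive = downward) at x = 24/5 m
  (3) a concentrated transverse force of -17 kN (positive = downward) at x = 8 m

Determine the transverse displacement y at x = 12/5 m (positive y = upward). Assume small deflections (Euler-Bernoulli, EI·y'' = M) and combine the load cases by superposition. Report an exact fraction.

Load 1 — applied couple M₀=17 kN·m at a=4 m (b=L-a=8):
  y_1 = (R_Ax³/6 - M_Ax²/2)/EI  [x≤a] with R_A=17/9, M_A=0 = ((17/9)·(12/5)³/6 - 0·(12/5)²/2)/10000 = 34/78125 m
Load 2 — point force P=-3 kN at a=24/5 m (b=L-a=36/5):
  y_2 = -Pb²x²(3aL-(3a+b)x)/(6L³EI)  [x≤a] = -(-3)·(36/5)²·(12/5)²·(3·(24/5)·12-(3·(24/5)+(36/5))·(12/5))/(6·12³·10000) = 10206/9765625 m
Load 3 — point force P=-17 kN at a=8 m (b=L-a=4):
  y_3 = -Pb²x²(3aL-(3a+b)x)/(6L³EI)  [x≤a] = -(-17)·4²·(12/5)²·(3·8·12-(3·8+4)·(12/5))/(6·12³·10000) = 782/234375 m
Superposition: y = Σ y_i = 141118/29296875 m ≈ 0.004817 m

y(12/5) = 141118/29296875 m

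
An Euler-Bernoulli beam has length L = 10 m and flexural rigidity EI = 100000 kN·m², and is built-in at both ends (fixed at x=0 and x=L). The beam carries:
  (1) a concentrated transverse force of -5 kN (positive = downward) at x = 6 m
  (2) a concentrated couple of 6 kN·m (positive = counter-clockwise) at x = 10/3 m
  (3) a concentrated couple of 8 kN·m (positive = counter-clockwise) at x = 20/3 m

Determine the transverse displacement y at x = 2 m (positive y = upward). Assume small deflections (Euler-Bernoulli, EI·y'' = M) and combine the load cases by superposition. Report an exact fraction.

y(2) = 31/703125 m

Load 1 — point force P=-5 kN at a=6 m (b=L-a=4):
  y_1 = -Pb²x²(3aL-(3a+b)x)/(6L³EI)  [x≤a] = -(-5)·4²·2²·(3·6·10-(3·6+4)·2)/(6·10³·100000) = 17/234375 m
Load 2 — applied couple M₀=6 kN·m at a=10/3 m (b=L-a=20/3):
  y_2 = (R_Ax³/6 - M_Ax²/2)/EI  [x≤a] with R_A=4/5, M_A=0 = ((4/5)·2³/6 - 0·2²/2)/100000 = 1/93750 m
Load 3 — applied couple M₀=8 kN·m at a=20/3 m (b=L-a=10/3):
  y_3 = (R_Ax³/6 - M_Ax²/2)/EI  [x≤a] with R_A=16/15, M_A=8/3 = ((16/15)·2³/6 - (8/3)·2²/2)/100000 = -11/281250 m
Superposition: y = Σ y_i = 31/703125 m ≈ 0.000044 m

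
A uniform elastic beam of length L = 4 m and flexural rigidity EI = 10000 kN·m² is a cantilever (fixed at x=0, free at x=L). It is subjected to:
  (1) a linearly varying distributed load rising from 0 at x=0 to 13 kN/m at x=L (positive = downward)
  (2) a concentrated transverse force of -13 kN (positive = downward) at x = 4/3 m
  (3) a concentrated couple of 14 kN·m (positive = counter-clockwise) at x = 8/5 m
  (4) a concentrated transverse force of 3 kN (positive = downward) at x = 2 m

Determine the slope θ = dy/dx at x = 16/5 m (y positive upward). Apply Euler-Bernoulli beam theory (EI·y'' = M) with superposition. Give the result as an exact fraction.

θ(16/5) = -210911/28125000 rad

Load 1 — triangular load w₀=13 kN/m (0→w₀ over full span):
  θ_1 = (w₀Lx²/4-w₀L²x/3-w₀x⁴/(24L))/EI = (13·4·(16/5)²/4-13·4²·(16/5)/3-13·(16/5)⁴/(24·4))/10000 = -12064/1171875 rad
Load 2 — point force P=-13 kN at a=4/3 m (b=L-a=8/3):
  θ_2 = -Pa²/(2EI)  [x>a] = -(-13)·(4/3)²/(2·10000) = 13/11250 rad
Load 3 — applied couple M₀=14 kN·m at a=8/5 m (b=L-a=12/5):
  θ_3 = M₀a/EI  [x>a] = 14·(8/5)/10000 = 7/3125 rad
Load 4 — point force P=3 kN at a=2 m (b=L-a=2):
  θ_4 = -Pa²/(2EI)  [x>a] = -3·2²/(2·10000) = -3/5000 rad
Superposition: θ = Σ θ_i = -210911/28125000 rad ≈ -0.007499 rad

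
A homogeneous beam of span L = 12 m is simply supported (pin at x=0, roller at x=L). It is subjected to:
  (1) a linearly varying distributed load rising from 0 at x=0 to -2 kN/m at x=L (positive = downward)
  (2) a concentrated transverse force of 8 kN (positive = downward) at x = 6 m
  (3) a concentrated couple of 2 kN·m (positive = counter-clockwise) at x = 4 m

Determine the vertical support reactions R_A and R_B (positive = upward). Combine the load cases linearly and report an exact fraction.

R_A = 1/6 kN, R_B = -25/6 kN

Load 1 — triangular load w₀=-2 kN/m (0→w₀ over full span):
  R_A = w₀L/6 = (-2)·12/6 = -4 kN
  R_B = w₀L/3 = (-2)·12/3 = -8 kN
Load 2 — point force P=8 kN at a=6 m (b=L-a=6):
  R_A = Pb/L = 8·6/12 = 4 kN
  R_B = Pa/L = 8·6/12 = 4 kN
Load 3 — applied couple M₀=2 kN·m at a=4 m (b=L-a=8):
  R_A = M₀/L = 2/12 = 1/6 kN
  R_B = -M₀/L = -2/12 = -1/6 kN
Superposition: R_A = 1/6 kN, R_B = -25/6 kN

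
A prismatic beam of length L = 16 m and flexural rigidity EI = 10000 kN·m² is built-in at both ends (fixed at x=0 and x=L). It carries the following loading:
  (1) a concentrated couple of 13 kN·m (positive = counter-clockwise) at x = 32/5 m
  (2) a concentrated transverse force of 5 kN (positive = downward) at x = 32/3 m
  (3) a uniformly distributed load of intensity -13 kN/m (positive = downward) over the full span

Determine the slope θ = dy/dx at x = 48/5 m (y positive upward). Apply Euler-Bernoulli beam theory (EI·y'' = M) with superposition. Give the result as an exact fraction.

Load 1 — applied couple M₀=13 kN·m at a=32/5 m (b=L-a=48/5):
  θ_1 = (R_Ax²/2 - M_Ax - M₀(x-a))/EI  [x>a] with R_A=117/100, M_A=39/25 = ((117/100)·(48/5)²/2 - (39/25)·(48/5) - 13·((48/5)-(32/5)))/10000 = -104/390625 rad
Load 2 — point force P=5 kN at a=32/3 m (b=L-a=16/3):
  θ_2 = -Pb²x(2aL-(3a+b)x)/(2L³EI)  [x≤a] = -5·(16/3)²·(48/5)·(2·(32/3)·16-(3·(32/3)+(16/3))·(48/5))/(2·16³·10000) = 8/28125 rad
Load 3 — uniform load w=-13 kN/m over full span:
  θ_3 = -wx(L-x)(L-2x)/(12EI) = -(-13)·(48/5)·(16-(48/5))·(16-2·(48/5))/(12·10000) = -1664/78125 rad
Superposition: θ = Σ θ_i = -74816/3515625 rad ≈ -0.021281 rad

θ(48/5) = -74816/3515625 rad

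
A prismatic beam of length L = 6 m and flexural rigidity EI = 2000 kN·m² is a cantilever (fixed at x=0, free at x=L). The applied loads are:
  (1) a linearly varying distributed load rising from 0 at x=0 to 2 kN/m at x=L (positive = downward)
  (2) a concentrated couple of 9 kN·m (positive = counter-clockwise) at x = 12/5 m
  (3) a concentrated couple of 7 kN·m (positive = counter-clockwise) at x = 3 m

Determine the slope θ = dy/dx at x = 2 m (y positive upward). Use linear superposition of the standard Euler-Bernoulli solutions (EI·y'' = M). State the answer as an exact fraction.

Load 1 — triangular load w₀=2 kN/m (0→w₀ over full span):
  θ_1 = (w₀Lx²/4-w₀L²x/3-w₀x⁴/(24L))/EI = (2·6·2²/4-2·6²·2/3-2·2⁴/(24·6))/2000 = -163/9000 rad
Load 2 — applied couple M₀=9 kN·m at a=12/5 m (b=L-a=18/5):
  θ_2 = M₀x/EI  [x≤a] = 9·2/2000 = 9/1000 rad
Load 3 — applied couple M₀=7 kN·m at a=3 m (b=L-a=3):
  θ_3 = M₀x/EI  [x≤a] = 7·2/2000 = 7/1000 rad
Superposition: θ = Σ θ_i = -19/9000 rad ≈ -0.002111 rad

θ(2) = -19/9000 rad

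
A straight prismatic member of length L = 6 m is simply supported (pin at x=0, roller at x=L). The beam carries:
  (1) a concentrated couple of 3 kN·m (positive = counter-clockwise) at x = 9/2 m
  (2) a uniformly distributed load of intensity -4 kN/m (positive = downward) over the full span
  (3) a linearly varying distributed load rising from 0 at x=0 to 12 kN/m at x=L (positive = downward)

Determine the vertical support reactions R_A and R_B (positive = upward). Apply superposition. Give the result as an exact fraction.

R_A = 1/2 kN, R_B = 23/2 kN

Load 1 — applied couple M₀=3 kN·m at a=9/2 m (b=L-a=3/2):
  R_A = M₀/L = 3/6 = 1/2 kN
  R_B = -M₀/L = -3/6 = -1/2 kN
Load 2 — uniform load w=-4 kN/m over full span:
  R_A = wL/2 = (-4)·6/2 = -12 kN
  R_B = wL/2 = (-4)·6/2 = -12 kN
Load 3 — triangular load w₀=12 kN/m (0→w₀ over full span):
  R_A = w₀L/6 = 12·6/6 = 12 kN
  R_B = w₀L/3 = 12·6/3 = 24 kN
Superposition: R_A = 1/2 kN, R_B = 23/2 kN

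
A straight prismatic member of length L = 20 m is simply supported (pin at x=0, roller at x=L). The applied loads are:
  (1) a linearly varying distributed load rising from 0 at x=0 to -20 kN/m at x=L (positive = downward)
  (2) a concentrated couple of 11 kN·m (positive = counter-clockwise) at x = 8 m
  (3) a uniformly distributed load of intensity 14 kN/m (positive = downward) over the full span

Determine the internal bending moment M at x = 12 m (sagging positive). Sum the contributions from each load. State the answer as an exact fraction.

Load 1 — triangular load w₀=-20 kN/m (0→w₀ over full span):
  M_1 = w₀Lx/6 - w₀x³/(6L) = (-20)·20·12/6 - (-20)·12³/(6·20) = -512 kN·m
Load 2 — applied couple M₀=11 kN·m at a=8 m (b=L-a=12):
  M_2 = M₀x/L - M₀  [x>a] = 11·12/20 - 11 = -22/5 kN·m
Load 3 — uniform load w=14 kN/m over full span:
  M_3 = wx(L-x)/2 = 14·12·(20-12)/2 = 672 kN·m
Superposition: M = Σ M_i = 778/5 kN·m ≈ 155.600000 kN·m

M(12) = 778/5 kN·m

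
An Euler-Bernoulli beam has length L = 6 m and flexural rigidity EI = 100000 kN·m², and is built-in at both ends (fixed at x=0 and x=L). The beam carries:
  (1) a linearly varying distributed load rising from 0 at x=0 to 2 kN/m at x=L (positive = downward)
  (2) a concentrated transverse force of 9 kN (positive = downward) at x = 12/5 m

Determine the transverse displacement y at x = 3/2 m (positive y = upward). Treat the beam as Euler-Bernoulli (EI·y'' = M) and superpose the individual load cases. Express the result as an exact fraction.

Load 1 — triangular load w₀=2 kN/m (0→w₀ over full span):
  y_1 = -w₀x²(L-x)²(x+2L)/(120LEI) = -2·(3/2)²·(6-(3/2))²·((3/2)+2·6)/(120·6·100000) = -2187/128000000 m
Load 2 — point force P=9 kN at a=12/5 m (b=L-a=18/5):
  y_2 = -Pb²x²(3aL-(3a+b)x)/(6L³EI)  [x≤a] = -9·(18/5)²·(3/2)²·(3·(12/5)·6-(3·(12/5)+(18/5))·(3/2))/(6·6³·100000) = -2187/40000000 m
Superposition: y = Σ y_i = -45927/640000000 m ≈ -0.000072 m

y(3/2) = -45927/640000000 m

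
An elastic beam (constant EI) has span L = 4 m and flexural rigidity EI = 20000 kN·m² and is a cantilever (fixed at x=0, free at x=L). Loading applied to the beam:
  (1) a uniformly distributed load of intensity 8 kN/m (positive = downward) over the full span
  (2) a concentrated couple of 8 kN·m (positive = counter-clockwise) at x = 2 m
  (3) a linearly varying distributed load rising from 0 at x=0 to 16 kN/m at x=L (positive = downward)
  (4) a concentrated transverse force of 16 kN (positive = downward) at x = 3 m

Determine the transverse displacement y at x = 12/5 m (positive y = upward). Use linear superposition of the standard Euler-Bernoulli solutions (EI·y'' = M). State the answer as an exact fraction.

Load 1 — uniform load w=8 kN/m over full span:
  y_1 = -wx²(x²-4Lx+6L²)/(24EI) = -8·(12/5)²·((12/5)²-4·4·(12/5)+6·4²)/(24·20000) = -2376/390625 m
Load 2 — applied couple M₀=8 kN·m at a=2 m (b=L-a=2):
  y_2 = M₀a(2x-a)/(2EI)  [x>a] = 8·2·(2·(12/5)-2)/(2·20000) = 7/6250 m
Load 3 — triangular load w₀=16 kN/m (0→w₀ over full span):
  y_3 = (w₀Lx³/12-w₀L²x²/6-w₀x⁵/(120L))/EI = (16·4·(12/5)³/12-16·4²·(12/5)²/6-16·(12/5)⁵/(120·4))/20000 = -85296/9765625 m
Load 4 — point force P=16 kN at a=3 m (b=L-a=1):
  y_4 = -Px²(3a-x)/(6EI)  [x≤a] = -16·(12/5)²·(3·3-(12/5))/(6·20000) = -396/78125 m
Superposition: y = Σ y_i = -366517/19531250 m ≈ -0.018766 m

y(12/5) = -366517/19531250 m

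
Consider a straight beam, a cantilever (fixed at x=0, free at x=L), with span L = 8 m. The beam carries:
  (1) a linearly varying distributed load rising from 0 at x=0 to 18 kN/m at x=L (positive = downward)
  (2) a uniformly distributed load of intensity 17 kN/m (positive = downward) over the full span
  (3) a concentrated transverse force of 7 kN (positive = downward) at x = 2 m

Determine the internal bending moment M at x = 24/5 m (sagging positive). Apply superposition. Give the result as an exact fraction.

Load 1 — triangular load w₀=18 kN/m (0→w₀ over full span):
  M_1 = w₀Lx/2 - w₀L²/3 - w₀x³/(6L) = 18·8·(24/5)/2 - 18·8²/3 - 18·(24/5)³/(6·8) = -9984/125 kN·m
Load 2 — uniform load w=17 kN/m over full span:
  M_2 = -w(L-x)²/2 = -17·(8-(24/5))²/2 = -2176/25 kN·m
Load 3 — point force P=7 kN at a=2 m (b=L-a=6):
  M_3 = 0  [x>a] = 0 kN·m
Superposition: M = Σ M_i = -20864/125 kN·m ≈ -166.912000 kN·m

M(24/5) = -20864/125 kN·m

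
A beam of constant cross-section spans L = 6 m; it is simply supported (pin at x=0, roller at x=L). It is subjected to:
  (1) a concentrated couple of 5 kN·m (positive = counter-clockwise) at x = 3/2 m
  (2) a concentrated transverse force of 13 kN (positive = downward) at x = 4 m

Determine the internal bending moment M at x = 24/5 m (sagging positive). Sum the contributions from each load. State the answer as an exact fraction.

M(24/5) = 47/5 kN·m

Load 1 — applied couple M₀=5 kN·m at a=3/2 m (b=L-a=9/2):
  M_1 = M₀x/L - M₀  [x>a] = 5·(24/5)/6 - 5 = -1 kN·m
Load 2 — point force P=13 kN at a=4 m (b=L-a=2):
  M_2 = Pa(L-x)/L  [x>a] = 13·4·(6-(24/5))/6 = 52/5 kN·m
Superposition: M = Σ M_i = 47/5 kN·m ≈ 9.400000 kN·m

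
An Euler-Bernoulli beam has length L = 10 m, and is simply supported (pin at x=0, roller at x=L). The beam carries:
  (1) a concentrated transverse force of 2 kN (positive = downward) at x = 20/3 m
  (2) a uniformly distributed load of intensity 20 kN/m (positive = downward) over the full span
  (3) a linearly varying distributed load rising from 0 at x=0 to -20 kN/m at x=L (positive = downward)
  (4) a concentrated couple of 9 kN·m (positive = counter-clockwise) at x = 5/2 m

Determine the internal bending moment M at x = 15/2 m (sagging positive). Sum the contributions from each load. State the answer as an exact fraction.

M(15/2) = 1901/24 kN·m

Load 1 — point force P=2 kN at a=20/3 m (b=L-a=10/3):
  M_1 = Pa(L-x)/L  [x>a] = 2·(20/3)·(10-(15/2))/10 = 10/3 kN·m
Load 2 — uniform load w=20 kN/m over full span:
  M_2 = wx(L-x)/2 = 20·(15/2)·(10-(15/2))/2 = 375/2 kN·m
Load 3 — triangular load w₀=-20 kN/m (0→w₀ over full span):
  M_3 = w₀Lx/6 - w₀x³/(6L) = (-20)·10·(15/2)/6 - (-20)·(15/2)³/(6·10) = -875/8 kN·m
Load 4 — applied couple M₀=9 kN·m at a=5/2 m (b=L-a=15/2):
  M_4 = M₀x/L - M₀  [x>a] = 9·(15/2)/10 - 9 = -9/4 kN·m
Superposition: M = Σ M_i = 1901/24 kN·m ≈ 79.208333 kN·m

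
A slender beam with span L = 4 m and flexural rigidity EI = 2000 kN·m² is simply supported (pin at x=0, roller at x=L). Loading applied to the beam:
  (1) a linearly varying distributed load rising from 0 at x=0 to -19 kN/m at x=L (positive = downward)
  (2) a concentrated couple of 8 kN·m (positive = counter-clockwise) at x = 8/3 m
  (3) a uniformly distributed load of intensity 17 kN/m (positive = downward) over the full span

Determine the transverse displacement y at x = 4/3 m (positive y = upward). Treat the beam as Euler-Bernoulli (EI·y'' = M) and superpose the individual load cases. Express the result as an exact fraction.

y(4/3) = -1208/91125 m

Load 1 — triangular load w₀=-19 kN/m (0→w₀ over full span):
  y_1 = -w₀x(7L⁴-10L²x²+3x⁴)/(360LEI) = -(-19)·(4/3)·(7·4⁴-10·4²·(4/3)²+3·(4/3)⁴)/(360·4·2000) = 1216/91125 m
Load 2 — applied couple M₀=8 kN·m at a=8/3 m (b=L-a=4/3):
  y_2 = (M₀x³/(6L)+C₁x)/EI  [x≤a] with C₁=M₀(3b²-L²)/(6L)=-32/9 = (8·(4/3)³/(6·4)+(-32/9)·(4/3))/2000 = -4/2025 m
Load 3 — uniform load w=17 kN/m over full span:
  y_3 = -wx(L³-2Lx²+x³)/(24EI) = -17·(4/3)·(4³-2·4·(4/3)²+(4/3)³)/(24·2000) = -748/30375 m
Superposition: y = Σ y_i = -1208/91125 m ≈ -0.013257 m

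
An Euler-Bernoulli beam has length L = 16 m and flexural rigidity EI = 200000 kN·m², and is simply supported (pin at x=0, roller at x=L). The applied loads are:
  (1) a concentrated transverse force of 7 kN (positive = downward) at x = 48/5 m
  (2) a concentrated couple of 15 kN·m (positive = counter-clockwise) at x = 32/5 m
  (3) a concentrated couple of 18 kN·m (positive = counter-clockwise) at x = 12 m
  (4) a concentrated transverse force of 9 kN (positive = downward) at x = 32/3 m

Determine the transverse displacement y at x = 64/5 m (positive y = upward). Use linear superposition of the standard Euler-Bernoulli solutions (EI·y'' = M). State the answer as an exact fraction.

Load 1 — point force P=7 kN at a=48/5 m (b=L-a=32/5):
  y_1 = -Pa(L-x)(2Lx-a²-x²)/(6LEI)  [x>a] = -7·(48/5)·(16-(64/5))·(2·16·(64/5)-(48/5)²-(64/5)²)/(6·16·200000) = -672/390625 m
Load 2 — applied couple M₀=15 kN·m at a=32/5 m (b=L-a=48/5):
  y_2 = (M₀x³/(6L)-M₀(x-a)²/2+C₁x)/EI  [x>a] with C₁=M₀(3b²-L²)/(6L)=16/5 = (15·(64/5)³/(6·16)-15·((64/5)-(32/5))²/2+(16/5)·(64/5))/200000 = 24/78125 m
Load 3 — applied couple M₀=18 kN·m at a=12 m (b=L-a=4):
  y_3 = (M₀x³/(6L)-M₀(x-a)²/2+C₁x)/EI  [x>a] with C₁=M₀(3b²-L²)/(6L)=-39 = (18·(64/5)³/(6·16)-18·((64/5)-12)²/2+(-39)·(64/5))/200000 = -873/1562500 m
Load 4 — point force P=9 kN at a=32/3 m (b=L-a=16/3):
  y_4 = -Pa(L-x)(2Lx-a²-x²)/(6LEI)  [x>a] = -9·(32/3)·(16-(64/5))·(2·16·(64/5)-(32/3)²-(64/5)²)/(6·16·200000) = -7424/3515625 m
Superposition: y = Σ y_i = -2297/562500 m ≈ -0.004084 m

y(64/5) = -2297/562500 m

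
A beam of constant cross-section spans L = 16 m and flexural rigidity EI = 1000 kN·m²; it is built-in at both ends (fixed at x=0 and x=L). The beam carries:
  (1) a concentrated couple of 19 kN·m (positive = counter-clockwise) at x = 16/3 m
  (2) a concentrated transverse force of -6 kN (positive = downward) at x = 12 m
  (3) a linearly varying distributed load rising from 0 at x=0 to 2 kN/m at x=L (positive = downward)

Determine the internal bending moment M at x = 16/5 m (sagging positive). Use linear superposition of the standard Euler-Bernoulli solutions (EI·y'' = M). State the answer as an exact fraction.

M(16/5) = 3133/750 kN·m

Load 1 — applied couple M₀=19 kN·m at a=16/3 m (b=L-a=32/3):
  M_1 = R_Ax - M_A  [x≤a] with R_A=19/12, M_A=0 = (19/12)·(16/5) - 0 = 76/15 kN·m
Load 2 — point force P=-6 kN at a=12 m (b=L-a=4):
  M_2 = Pb²(3a+b)x/L³ - Pab²/L²  [x≤a] = (-6)·4²·(3·12+4)·(16/5)/16³ - (-6)·12·4²/16² = 3/2 kN·m
Load 3 — triangular load w₀=2 kN/m (0→w₀ over full span):
  M_3 = 3w₀Lx/20 - w₀L²/30 - w₀x³/(6L) = 3·2·16·(16/5)/20 - 2·16²/30 - 2·(16/5)³/(6·16) = -896/375 kN·m
Superposition: M = Σ M_i = 3133/750 kN·m ≈ 4.177333 kN·m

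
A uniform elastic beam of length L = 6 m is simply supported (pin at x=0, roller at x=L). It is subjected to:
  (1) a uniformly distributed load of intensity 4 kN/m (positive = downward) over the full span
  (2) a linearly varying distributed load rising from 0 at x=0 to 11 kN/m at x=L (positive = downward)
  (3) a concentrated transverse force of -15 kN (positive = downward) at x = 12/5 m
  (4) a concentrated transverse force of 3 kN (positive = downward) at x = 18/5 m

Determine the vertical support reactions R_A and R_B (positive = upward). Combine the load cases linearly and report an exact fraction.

R_A = 76/5 kN, R_B = 149/5 kN

Load 1 — uniform load w=4 kN/m over full span:
  R_A = wL/2 = 4·6/2 = 12 kN
  R_B = wL/2 = 4·6/2 = 12 kN
Load 2 — triangular load w₀=11 kN/m (0→w₀ over full span):
  R_A = w₀L/6 = 11·6/6 = 11 kN
  R_B = w₀L/3 = 11·6/3 = 22 kN
Load 3 — point force P=-15 kN at a=12/5 m (b=L-a=18/5):
  R_A = Pb/L = (-15)·(18/5)/6 = -9 kN
  R_B = Pa/L = (-15)·(12/5)/6 = -6 kN
Load 4 — point force P=3 kN at a=18/5 m (b=L-a=12/5):
  R_A = Pb/L = 3·(12/5)/6 = 6/5 kN
  R_B = Pa/L = 3·(18/5)/6 = 9/5 kN
Superposition: R_A = 76/5 kN, R_B = 149/5 kN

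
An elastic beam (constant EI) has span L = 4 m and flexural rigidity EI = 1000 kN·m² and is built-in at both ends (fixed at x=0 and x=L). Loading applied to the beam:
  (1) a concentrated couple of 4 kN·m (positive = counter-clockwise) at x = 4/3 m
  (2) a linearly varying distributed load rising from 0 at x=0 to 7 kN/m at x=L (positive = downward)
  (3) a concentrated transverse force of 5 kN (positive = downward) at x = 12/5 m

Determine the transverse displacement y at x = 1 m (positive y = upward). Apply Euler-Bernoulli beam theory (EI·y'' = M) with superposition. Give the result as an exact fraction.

Load 1 — applied couple M₀=4 kN·m at a=4/3 m (b=L-a=8/3):
  y_1 = (R_Ax³/6 - M_Ax²/2)/EI  [x≤a] with R_A=4/3, M_A=0 = ((4/3)·1³/6 - 0·1²/2)/1000 = 1/4500 m
Load 2 — triangular load w₀=7 kN/m (0→w₀ over full span):
  y_2 = -w₀x²(L-x)²(x+2L)/(120LEI) = -7·1²·(4-1)²·(1+2·4)/(120·4·1000) = -189/160000 m
Load 3 — point force P=5 kN at a=12/5 m (b=L-a=8/5):
  y_3 = -Pb²x²(3aL-(3a+b)x)/(6L³EI)  [x≤a] = -5·(8/5)²·1²·(3·(12/5)·4-(3·(12/5)+(8/5))·1)/(6·4³·1000) = -1/1500 m
Superposition: y = Σ y_i = -2341/1440000 m ≈ -0.001626 m

y(1) = -2341/1440000 m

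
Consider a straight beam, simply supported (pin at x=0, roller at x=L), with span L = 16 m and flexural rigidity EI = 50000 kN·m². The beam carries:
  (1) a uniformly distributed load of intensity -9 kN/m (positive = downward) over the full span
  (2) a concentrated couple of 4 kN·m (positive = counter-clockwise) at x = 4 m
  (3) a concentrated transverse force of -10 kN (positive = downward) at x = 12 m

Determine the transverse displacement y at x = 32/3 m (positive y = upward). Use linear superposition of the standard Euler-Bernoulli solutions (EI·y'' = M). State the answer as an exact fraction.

y(32/3) = 12278/84375 m

Load 1 — uniform load w=-9 kN/m over full span:
  y_1 = -wx(L³-2Lx²+x³)/(24EI) = -(-9)·(32/3)·(16³-2·16·(32/3)²+(32/3)³)/(24·50000) = 11264/84375 m
Load 2 — applied couple M₀=4 kN·m at a=4 m (b=L-a=12):
  y_2 = (M₀x³/(6L)-M₀(x-a)²/2+C₁x)/EI  [x>a] with C₁=M₀(3b²-L²)/(6L)=22/3 = (4·(32/3)³/(6·16)-4·((32/3)-4)²/2+(22/3)·(32/3))/50000 = 202/253125 m
Load 3 — point force P=-10 kN at a=12 m (b=L-a=4):
  y_3 = -Pbx(L²-b²-x²)/(6LEI)  [x≤a] = -(-10)·4·(32/3)·(16²-4²-(32/3)²)/(6·16·50000) = 568/50625 m
Superposition: y = Σ y_i = 12278/84375 m ≈ 0.145517 m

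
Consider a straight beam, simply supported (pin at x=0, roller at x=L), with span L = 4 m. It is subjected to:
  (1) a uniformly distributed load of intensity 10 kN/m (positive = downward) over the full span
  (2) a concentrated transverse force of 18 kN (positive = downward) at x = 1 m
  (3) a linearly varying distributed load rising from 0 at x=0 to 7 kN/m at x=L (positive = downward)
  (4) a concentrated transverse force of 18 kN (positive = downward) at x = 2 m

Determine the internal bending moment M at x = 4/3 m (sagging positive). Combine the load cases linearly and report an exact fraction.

Load 1 — uniform load w=10 kN/m over full span:
  M_1 = wx(L-x)/2 = 10·(4/3)·(4-(4/3))/2 = 160/9 kN·m
Load 2 — point force P=18 kN at a=1 m (b=L-a=3):
  M_2 = Pa(L-x)/L  [x>a] = 18·1·(4-(4/3))/4 = 12 kN·m
Load 3 — triangular load w₀=7 kN/m (0→w₀ over full span):
  M_3 = w₀Lx/6 - w₀x³/(6L) = 7·4·(4/3)/6 - 7·(4/3)³/(6·4) = 448/81 kN·m
Load 4 — point force P=18 kN at a=2 m (b=L-a=2):
  M_4 = Pbx/L  [x≤a] = 18·2·(4/3)/4 = 12 kN·m
Superposition: M = Σ M_i = 3832/81 kN·m ≈ 47.308642 kN·m

M(4/3) = 3832/81 kN·m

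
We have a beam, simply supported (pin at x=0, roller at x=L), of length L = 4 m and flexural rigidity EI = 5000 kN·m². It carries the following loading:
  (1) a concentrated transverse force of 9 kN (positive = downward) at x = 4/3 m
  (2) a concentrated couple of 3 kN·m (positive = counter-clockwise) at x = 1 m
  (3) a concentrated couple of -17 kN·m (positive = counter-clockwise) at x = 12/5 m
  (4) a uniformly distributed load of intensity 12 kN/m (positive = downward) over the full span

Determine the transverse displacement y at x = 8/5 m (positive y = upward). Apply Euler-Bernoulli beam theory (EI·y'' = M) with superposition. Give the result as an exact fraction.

y(8/5) = -148303/18750000 m

Load 1 — point force P=9 kN at a=4/3 m (b=L-a=8/3):
  y_1 = -Pa(L-x)(2Lx-a²-x²)/(6LEI)  [x>a] = -9·(4/3)·(4-(8/5))·(2·4·(8/5)-(4/3)²-(8/5)²)/(6·4·5000) = -476/234375 m
Load 2 — applied couple M₀=3 kN·m at a=1 m (b=L-a=3):
  y_2 = (M₀x³/(6L)-M₀(x-a)²/2+C₁x)/EI  [x>a] with C₁=M₀(3b²-L²)/(6L)=11/8 = (3·(8/5)³/(6·4)-3·((8/5)-1)²/2+(11/8)·(8/5))/5000 = 543/1250000 m
Load 3 — applied couple M₀=-17 kN·m at a=12/5 m (b=L-a=8/5):
  y_3 = (M₀x³/(6L)+C₁x)/EI  [x≤a] with C₁=M₀(3b²-L²)/(6L)=442/75 = ((-17)·(8/5)³/(6·4)+(442/75)·(8/5))/5000 = 102/78125 m
Load 4 — uniform load w=12 kN/m over full span:
  y_4 = -wx(L³-2Lx²+x³)/(24EI) = -12·(8/5)·(4³-2·4·(8/5)²+(8/5)³)/(24·5000) = -2976/390625 m
Superposition: y = Σ y_i = -148303/18750000 m ≈ -0.007909 m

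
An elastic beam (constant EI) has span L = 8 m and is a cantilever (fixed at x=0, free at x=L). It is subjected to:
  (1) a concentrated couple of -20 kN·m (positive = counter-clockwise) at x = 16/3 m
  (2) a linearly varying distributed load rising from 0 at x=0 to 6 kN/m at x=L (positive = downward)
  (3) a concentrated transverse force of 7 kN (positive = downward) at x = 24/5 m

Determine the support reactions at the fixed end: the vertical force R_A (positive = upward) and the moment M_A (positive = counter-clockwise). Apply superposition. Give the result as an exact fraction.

R_A = 31 kN, M_A = 908/5 kN·m

Load 1 — applied couple M₀=-20 kN·m at a=16/3 m (b=L-a=8/3):
  R_A = 0 kN
  M_A = -M₀ = -(-20) = 20 kN·m
Load 2 — triangular load w₀=6 kN/m (0→w₀ over full span):
  R_A = w₀L/2 = 6·8/2 = 24 kN
  M_A = w₀L²/3 = 6·8²/3 = 128 kN·m
Load 3 — point force P=7 kN at a=24/5 m (b=L-a=16/5):
  R_A = P = 7 kN
  M_A = Pa = 7·(24/5) = 168/5 kN·m
Superposition: R_A = 31 kN, M_A = 908/5 kN·m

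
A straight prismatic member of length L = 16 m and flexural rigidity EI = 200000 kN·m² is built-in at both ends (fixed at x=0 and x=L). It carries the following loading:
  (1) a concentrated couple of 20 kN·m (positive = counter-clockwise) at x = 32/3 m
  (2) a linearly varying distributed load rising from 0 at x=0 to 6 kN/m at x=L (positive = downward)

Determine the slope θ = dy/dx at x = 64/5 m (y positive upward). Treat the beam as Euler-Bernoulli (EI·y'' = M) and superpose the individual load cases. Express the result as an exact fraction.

Load 1 — applied couple M₀=20 kN·m at a=32/3 m (b=L-a=16/3):
  θ_1 = (R_Ax²/2 - M_Ax - M₀(x-a))/EI  [x>a] with R_A=5/3, M_A=20/3 = ((5/3)·(64/5)²/2 - (20/3)·(64/5) - 20·((64/5)-(32/3)))/200000 = 2/46875 rad
Load 2 — triangular load w₀=6 kN/m (0→w₀ over full span):
  θ_2 = -w₀(2x(L-x)(L-2x)(x+2L)+x²(L-x)²)/(120LEI) = -6·(2·(64/5)·(16-(64/5))·(16-2·(64/5))·((64/5)+2·16)+(64/5)²·(16-(64/5))²)/(120·16·200000) = 1024/1953125 rad
Superposition: θ = Σ θ_i = 3322/5859375 rad ≈ 0.000567 rad

θ(64/5) = 3322/5859375 rad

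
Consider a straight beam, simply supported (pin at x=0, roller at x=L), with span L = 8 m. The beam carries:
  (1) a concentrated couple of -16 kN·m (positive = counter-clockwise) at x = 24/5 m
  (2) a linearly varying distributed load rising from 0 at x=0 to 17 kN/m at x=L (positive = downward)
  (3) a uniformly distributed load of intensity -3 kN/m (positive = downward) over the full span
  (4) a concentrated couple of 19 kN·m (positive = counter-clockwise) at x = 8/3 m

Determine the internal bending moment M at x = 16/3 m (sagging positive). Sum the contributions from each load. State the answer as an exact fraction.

Load 1 — applied couple M₀=-16 kN·m at a=24/5 m (b=L-a=16/5):
  M_1 = M₀x/L - M₀  [x>a] = (-16)·(16/3)/8 - (-16) = 16/3 kN·m
Load 2 — triangular load w₀=17 kN/m (0→w₀ over full span):
  M_2 = w₀Lx/6 - w₀x³/(6L) = 17·8·(16/3)/6 - 17·(16/3)³/(6·8) = 5440/81 kN·m
Load 3 — uniform load w=-3 kN/m over full span:
  M_3 = wx(L-x)/2 = (-3)·(16/3)·(8-(16/3))/2 = -64/3 kN·m
Load 4 — applied couple M₀=19 kN·m at a=8/3 m (b=L-a=16/3):
  M_4 = M₀x/L - M₀  [x>a] = 19·(16/3)/8 - 19 = -19/3 kN·m
Superposition: M = Σ M_i = 3631/81 kN·m ≈ 44.827160 kN·m

M(16/3) = 3631/81 kN·m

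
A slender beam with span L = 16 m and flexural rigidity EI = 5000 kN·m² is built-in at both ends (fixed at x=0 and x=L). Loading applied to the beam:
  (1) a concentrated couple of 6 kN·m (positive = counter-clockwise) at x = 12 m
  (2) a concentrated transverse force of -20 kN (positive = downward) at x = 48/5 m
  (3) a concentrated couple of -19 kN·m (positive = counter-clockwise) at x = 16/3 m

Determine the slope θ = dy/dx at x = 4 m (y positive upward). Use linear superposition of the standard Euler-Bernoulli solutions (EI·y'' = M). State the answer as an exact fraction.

Load 1 — applied couple M₀=6 kN·m at a=12 m (b=L-a=4):
  θ_1 = (R_Ax²/2 - M_Ax)/EI  [x≤a] with R_A=27/64, M_A=15/8 = ((27/64)·4²/2 - (15/8)·4)/5000 = -33/40000 rad
Load 2 — point force P=-20 kN at a=48/5 m (b=L-a=32/5):
  θ_2 = -Pb²x(2aL-(3a+b)x)/(2L³EI)  [x≤a] = -(-20)·(32/5)²·4·(2·(48/5)·16-(3·(48/5)+(32/5))·4)/(2·16³·5000) = 208/15625 rad
Load 3 — applied couple M₀=-19 kN·m at a=16/3 m (b=L-a=32/3):
  θ_3 = (R_Ax²/2 - M_Ax)/EI  [x≤a] with R_A=-19/12, M_A=0 = ((-19/12)·4²/2 - 0·4)/5000 = -19/7500 rad
Superposition: θ = Σ θ_i = 29861/3000000 rad ≈ 0.009954 rad

θ(4) = 29861/3000000 rad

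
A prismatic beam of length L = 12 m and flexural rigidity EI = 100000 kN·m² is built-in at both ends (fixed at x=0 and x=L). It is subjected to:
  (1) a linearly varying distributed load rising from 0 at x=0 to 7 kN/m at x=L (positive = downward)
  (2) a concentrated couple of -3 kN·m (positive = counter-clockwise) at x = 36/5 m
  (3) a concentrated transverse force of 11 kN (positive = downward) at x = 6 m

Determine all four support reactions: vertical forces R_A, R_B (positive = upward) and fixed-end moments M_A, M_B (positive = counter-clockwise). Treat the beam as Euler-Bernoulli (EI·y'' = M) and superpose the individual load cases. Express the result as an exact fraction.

R_A = 887/50 kN, M_A = 2457/50 kN·m, R_B = 1763/50 kN, M_B = -3363/50 kN·m

Load 1 — triangular load w₀=7 kN/m (0→w₀ over full span):
  R_A = 3w₀L/20 = 3·7·12/20 = 63/5 kN
  M_A = w₀L²/30 = 7·12²/30 = 168/5 kN·m
  R_B = 7w₀L/20 = 7·7·12/20 = 147/5 kN
  M_B = -w₀L²/20 = -7·12²/20 = -252/5 kN·m
Load 2 — applied couple M₀=-3 kN·m at a=36/5 m (b=L-a=24/5):
  R_A = 6M₀ab/L³ = 6·(-3)·(36/5)·(24/5)/12³ = -9/25 kN
  M_A = M₀b(2a-b)/L² = (-3)·(24/5)·(2·(36/5)-(24/5))/12² = -24/25 kN·m
  R_B = -6M₀ab/L³ = -6·(-3)·(36/5)·(24/5)/12³ = 9/25 kN
  M_B = M₀a(2b-a)/L² = (-3)·(36/5)·(2·(24/5)-(36/5))/12² = -9/25 kN·m
Load 3 — point force P=11 kN at a=6 m (b=L-a=6):
  R_A = Pb²(3a+b)/L³ = 11·6²·(3·6+6)/12³ = 11/2 kN
  M_A = Pab²/L² = 11·6·6²/12² = 33/2 kN·m
  R_B = Pa²(a+3b)/L³ = 11·6²·(6+3·6)/12³ = 11/2 kN
  M_B = -Pa²b/L² = -11·6²·6/12² = -33/2 kN·m
Superposition: R_A = 887/50 kN, M_A = 2457/50 kN·m, R_B = 1763/50 kN, M_B = -3363/50 kN·m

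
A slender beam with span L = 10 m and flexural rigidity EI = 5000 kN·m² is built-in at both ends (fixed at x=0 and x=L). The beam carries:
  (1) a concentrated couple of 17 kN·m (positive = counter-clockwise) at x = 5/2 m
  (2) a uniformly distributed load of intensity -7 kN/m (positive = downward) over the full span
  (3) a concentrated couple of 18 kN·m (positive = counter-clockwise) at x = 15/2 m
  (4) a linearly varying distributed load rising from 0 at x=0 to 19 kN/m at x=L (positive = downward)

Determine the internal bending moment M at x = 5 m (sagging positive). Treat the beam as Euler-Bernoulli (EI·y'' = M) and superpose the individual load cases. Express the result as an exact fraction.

Load 1 — applied couple M₀=17 kN·m at a=5/2 m (b=L-a=15/2):
  M_1 = R_Ax - M_A - M₀  [x>a] with R_A=153/80, M_A=-51/16 = (153/80)·5 - (-51/16) - 17 = -17/4 kN·m
Load 2 — uniform load w=-7 kN/m over full span:
  M_2 = wLx/2 - wL²/12 - wx²/2 = (-7)·10·5/2 - (-7)·10²/12 - (-7)·5²/2 = -175/6 kN·m
Load 3 — applied couple M₀=18 kN·m at a=15/2 m (b=L-a=5/2):
  M_3 = R_Ax - M_A  [x≤a] with R_A=81/40, M_A=45/8 = (81/40)·5 - (45/8) = 9/2 kN·m
Load 4 — triangular load w₀=19 kN/m (0→w₀ over full span):
  M_4 = 3w₀Lx/20 - w₀L²/30 - w₀x³/(6L) = 3·19·10·5/20 - 19·10²/30 - 19·5³/(6·10) = 475/12 kN·m
Superposition: M = Σ M_i = 32/3 kN·m ≈ 10.666667 kN·m

M(5) = 32/3 kN·m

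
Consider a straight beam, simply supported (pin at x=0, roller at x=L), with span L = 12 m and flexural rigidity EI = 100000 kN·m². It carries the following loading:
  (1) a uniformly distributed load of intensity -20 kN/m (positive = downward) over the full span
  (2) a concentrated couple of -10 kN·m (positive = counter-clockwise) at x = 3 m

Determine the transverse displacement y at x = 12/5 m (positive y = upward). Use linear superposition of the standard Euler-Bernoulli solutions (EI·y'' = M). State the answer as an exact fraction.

Load 1 — uniform load w=-20 kN/m over full span:
  y_1 = -wx(L³-2Lx²+x³)/(24EI) = -(-20)·(12/5)·(12³-2·12·(12/5)²+(12/5)³)/(24·100000) = 12528/390625 m
Load 2 — applied couple M₀=-10 kN·m at a=3 m (b=L-a=9):
  y_2 = (M₀x³/(6L)+C₁x)/EI  [x≤a] with C₁=M₀(3b²-L²)/(6L)=-55/4 = ((-10)·(12/5)³/(6·12)+(-55/4)·(12/5))/100000 = -873/2500000 m
Superposition: y = Σ y_i = 396531/12500000 m ≈ 0.031722 m

y(12/5) = 396531/12500000 m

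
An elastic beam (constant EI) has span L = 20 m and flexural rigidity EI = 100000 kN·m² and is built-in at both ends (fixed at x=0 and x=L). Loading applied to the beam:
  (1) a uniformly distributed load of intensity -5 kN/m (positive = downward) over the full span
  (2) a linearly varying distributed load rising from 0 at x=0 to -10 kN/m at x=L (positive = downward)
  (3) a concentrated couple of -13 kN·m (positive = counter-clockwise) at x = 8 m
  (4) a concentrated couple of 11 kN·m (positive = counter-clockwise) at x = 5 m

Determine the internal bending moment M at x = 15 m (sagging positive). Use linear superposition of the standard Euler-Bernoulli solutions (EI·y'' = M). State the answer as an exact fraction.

Load 1 — uniform load w=-5 kN/m over full span:
  M_1 = wLx/2 - wL²/12 - wx²/2 = (-5)·20·15/2 - (-5)·20²/12 - (-5)·15²/2 = -125/6 kN·m
Load 2 — triangular load w₀=-10 kN/m (0→w₀ over full span):
  M_2 = 3w₀Lx/20 - w₀L²/30 - w₀x³/(6L) = 3·(-10)·20·15/20 - (-10)·20²/30 - (-10)·15³/(6·20) = -425/12 kN·m
Load 3 — applied couple M₀=-13 kN·m at a=8 m (b=L-a=12):
  M_3 = R_Ax - M_A - M₀  [x>a] with R_A=-117/125, M_A=-39/25 = (-117/125)·15 - (-39/25) - (-13) = 13/25 kN·m
Load 4 — applied couple M₀=11 kN·m at a=5 m (b=L-a=15):
  M_4 = R_Ax - M_A - M₀  [x>a] with R_A=99/160, M_A=-33/16 = (99/160)·15 - (-33/16) - 11 = 11/32 kN·m
Superposition: M = Σ M_i = -44309/800 kN·m ≈ -55.386250 kN·m

M(15) = -44309/800 kN·m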